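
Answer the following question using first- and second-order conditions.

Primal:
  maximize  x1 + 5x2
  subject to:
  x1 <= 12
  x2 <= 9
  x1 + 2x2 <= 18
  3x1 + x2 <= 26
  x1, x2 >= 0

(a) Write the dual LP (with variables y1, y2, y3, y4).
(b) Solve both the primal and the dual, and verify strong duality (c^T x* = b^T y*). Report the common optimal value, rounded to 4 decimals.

The standard primal-dual pair for 'max c^T x s.t. A x <= b, x >= 0' is:
  Dual:  min b^T y  s.t.  A^T y >= c,  y >= 0.

So the dual LP is:
  minimize  12y1 + 9y2 + 18y3 + 26y4
  subject to:
    y1 + y3 + 3y4 >= 1
    y2 + 2y3 + y4 >= 5
    y1, y2, y3, y4 >= 0

Solving the primal: x* = (0, 9).
  primal value c^T x* = 45.
Solving the dual: y* = (0, 3, 1, 0).
  dual value b^T y* = 45.
Strong duality: c^T x* = b^T y*. Confirmed.

45


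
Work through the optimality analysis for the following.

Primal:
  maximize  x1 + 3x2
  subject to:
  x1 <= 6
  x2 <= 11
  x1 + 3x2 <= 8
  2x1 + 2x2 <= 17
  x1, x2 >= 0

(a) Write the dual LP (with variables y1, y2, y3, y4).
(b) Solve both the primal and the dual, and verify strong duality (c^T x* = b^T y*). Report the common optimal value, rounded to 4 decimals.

The standard primal-dual pair for 'max c^T x s.t. A x <= b, x >= 0' is:
  Dual:  min b^T y  s.t.  A^T y >= c,  y >= 0.

So the dual LP is:
  minimize  6y1 + 11y2 + 8y3 + 17y4
  subject to:
    y1 + y3 + 2y4 >= 1
    y2 + 3y3 + 2y4 >= 3
    y1, y2, y3, y4 >= 0

Solving the primal: x* = (6, 0.6667).
  primal value c^T x* = 8.
Solving the dual: y* = (0, 0, 1, 0).
  dual value b^T y* = 8.
Strong duality: c^T x* = b^T y*. Confirmed.

8


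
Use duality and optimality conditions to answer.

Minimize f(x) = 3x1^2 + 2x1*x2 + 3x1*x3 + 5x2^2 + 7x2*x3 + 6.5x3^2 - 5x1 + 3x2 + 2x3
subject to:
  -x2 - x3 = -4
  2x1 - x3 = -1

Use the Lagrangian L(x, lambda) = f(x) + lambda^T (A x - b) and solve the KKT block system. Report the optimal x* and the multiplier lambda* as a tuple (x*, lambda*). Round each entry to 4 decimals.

Form the Lagrangian:
  L(x, lambda) = (1/2) x^T Q x + c^T x + lambda^T (A x - b)
Stationarity (grad_x L = 0): Q x + c + A^T lambda = 0.
Primal feasibility: A x = b.

This gives the KKT block system:
  [ Q   A^T ] [ x     ]   [-c ]
  [ A    0  ] [ lambda ] = [ b ]

Solving the linear system:
  x*      = (0.087, 2.8261, 1.1739)
  lambda* = (39.6522, -2.3478)
  f(x*)   = 83.3261

x* = (0.087, 2.8261, 1.1739), lambda* = (39.6522, -2.3478)


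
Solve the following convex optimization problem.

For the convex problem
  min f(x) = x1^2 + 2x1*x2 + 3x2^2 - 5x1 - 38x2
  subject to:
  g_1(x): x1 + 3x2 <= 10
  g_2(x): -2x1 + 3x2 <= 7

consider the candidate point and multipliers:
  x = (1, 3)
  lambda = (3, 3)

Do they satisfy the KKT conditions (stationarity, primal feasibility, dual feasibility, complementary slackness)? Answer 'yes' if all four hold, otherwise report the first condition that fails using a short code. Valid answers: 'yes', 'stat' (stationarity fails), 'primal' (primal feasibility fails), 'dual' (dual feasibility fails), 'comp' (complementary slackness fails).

Gradient of f: grad f(x) = Q x + c = (3, -18)
Constraint values g_i(x) = a_i^T x - b_i:
  g_1((1, 3)) = 0
  g_2((1, 3)) = 0
Stationarity residual: grad f(x) + sum_i lambda_i a_i = (0, 0)
  -> stationarity OK
Primal feasibility (all g_i <= 0): OK
Dual feasibility (all lambda_i >= 0): OK
Complementary slackness (lambda_i * g_i(x) = 0 for all i): OK

Verdict: yes, KKT holds.

yes


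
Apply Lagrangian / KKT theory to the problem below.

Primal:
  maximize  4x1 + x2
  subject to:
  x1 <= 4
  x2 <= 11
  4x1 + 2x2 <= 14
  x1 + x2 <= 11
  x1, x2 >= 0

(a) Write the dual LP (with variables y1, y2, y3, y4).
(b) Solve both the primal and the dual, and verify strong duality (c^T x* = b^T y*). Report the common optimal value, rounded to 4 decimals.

The standard primal-dual pair for 'max c^T x s.t. A x <= b, x >= 0' is:
  Dual:  min b^T y  s.t.  A^T y >= c,  y >= 0.

So the dual LP is:
  minimize  4y1 + 11y2 + 14y3 + 11y4
  subject to:
    y1 + 4y3 + y4 >= 4
    y2 + 2y3 + y4 >= 1
    y1, y2, y3, y4 >= 0

Solving the primal: x* = (3.5, 0).
  primal value c^T x* = 14.
Solving the dual: y* = (0, 0, 1, 0).
  dual value b^T y* = 14.
Strong duality: c^T x* = b^T y*. Confirmed.

14


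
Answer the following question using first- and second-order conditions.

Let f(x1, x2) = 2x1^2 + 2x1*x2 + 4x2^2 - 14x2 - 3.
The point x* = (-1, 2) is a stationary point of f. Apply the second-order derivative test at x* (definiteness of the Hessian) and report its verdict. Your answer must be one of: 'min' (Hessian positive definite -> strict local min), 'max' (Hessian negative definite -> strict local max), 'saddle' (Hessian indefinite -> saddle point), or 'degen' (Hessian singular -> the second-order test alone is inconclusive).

Compute the Hessian H = grad^2 f:
  H = [[4, 2], [2, 8]]
Verify stationarity: grad f(x*) = H x* + g = (0, 0).
Eigenvalues of H: 3.1716, 8.8284.
Both eigenvalues > 0, so H is positive definite -> x* is a strict local min.

min


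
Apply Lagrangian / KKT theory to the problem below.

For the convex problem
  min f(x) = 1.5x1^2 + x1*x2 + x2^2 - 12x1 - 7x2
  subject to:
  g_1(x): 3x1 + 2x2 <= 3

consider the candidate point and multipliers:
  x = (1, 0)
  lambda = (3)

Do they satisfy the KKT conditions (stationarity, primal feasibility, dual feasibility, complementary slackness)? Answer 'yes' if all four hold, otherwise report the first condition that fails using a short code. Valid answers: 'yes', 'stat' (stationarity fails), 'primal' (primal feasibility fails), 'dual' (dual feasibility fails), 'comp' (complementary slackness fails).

Gradient of f: grad f(x) = Q x + c = (-9, -6)
Constraint values g_i(x) = a_i^T x - b_i:
  g_1((1, 0)) = 0
Stationarity residual: grad f(x) + sum_i lambda_i a_i = (0, 0)
  -> stationarity OK
Primal feasibility (all g_i <= 0): OK
Dual feasibility (all lambda_i >= 0): OK
Complementary slackness (lambda_i * g_i(x) = 0 for all i): OK

Verdict: yes, KKT holds.

yes


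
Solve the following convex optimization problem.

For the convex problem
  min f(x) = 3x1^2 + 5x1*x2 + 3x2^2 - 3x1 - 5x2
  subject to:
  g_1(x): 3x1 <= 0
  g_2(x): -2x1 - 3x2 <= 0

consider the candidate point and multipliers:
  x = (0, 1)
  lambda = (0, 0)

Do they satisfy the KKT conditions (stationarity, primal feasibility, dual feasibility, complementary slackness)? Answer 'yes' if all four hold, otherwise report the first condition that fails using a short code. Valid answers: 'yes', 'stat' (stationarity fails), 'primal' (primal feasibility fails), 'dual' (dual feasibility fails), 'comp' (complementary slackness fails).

Gradient of f: grad f(x) = Q x + c = (2, 1)
Constraint values g_i(x) = a_i^T x - b_i:
  g_1((0, 1)) = 0
  g_2((0, 1)) = -3
Stationarity residual: grad f(x) + sum_i lambda_i a_i = (2, 1)
  -> stationarity FAILS
Primal feasibility (all g_i <= 0): OK
Dual feasibility (all lambda_i >= 0): OK
Complementary slackness (lambda_i * g_i(x) = 0 for all i): OK

Verdict: the first failing condition is stationarity -> stat.

stat


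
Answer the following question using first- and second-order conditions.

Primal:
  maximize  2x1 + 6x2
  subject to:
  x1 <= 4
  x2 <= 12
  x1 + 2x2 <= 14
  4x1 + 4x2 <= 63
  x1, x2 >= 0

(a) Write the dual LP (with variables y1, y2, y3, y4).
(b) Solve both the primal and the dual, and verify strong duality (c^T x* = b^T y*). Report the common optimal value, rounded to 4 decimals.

The standard primal-dual pair for 'max c^T x s.t. A x <= b, x >= 0' is:
  Dual:  min b^T y  s.t.  A^T y >= c,  y >= 0.

So the dual LP is:
  minimize  4y1 + 12y2 + 14y3 + 63y4
  subject to:
    y1 + y3 + 4y4 >= 2
    y2 + 2y3 + 4y4 >= 6
    y1, y2, y3, y4 >= 0

Solving the primal: x* = (0, 7).
  primal value c^T x* = 42.
Solving the dual: y* = (0, 0, 3, 0).
  dual value b^T y* = 42.
Strong duality: c^T x* = b^T y*. Confirmed.

42


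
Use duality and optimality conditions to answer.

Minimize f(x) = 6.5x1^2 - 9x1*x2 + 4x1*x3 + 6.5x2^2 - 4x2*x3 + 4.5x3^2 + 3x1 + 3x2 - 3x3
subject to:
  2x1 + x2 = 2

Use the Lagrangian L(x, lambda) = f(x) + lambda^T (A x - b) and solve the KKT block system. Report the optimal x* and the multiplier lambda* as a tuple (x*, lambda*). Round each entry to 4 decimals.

Form the Lagrangian:
  L(x, lambda) = (1/2) x^T Q x + c^T x + lambda^T (A x - b)
Stationarity (grad_x L = 0): Q x + c + A^T lambda = 0.
Primal feasibility: A x = b.

This gives the KKT block system:
  [ Q   A^T ] [ x     ]   [-c ]
  [ A    0  ] [ lambda ] = [ b ]

Solving the linear system:
  x*      = (0.6863, 0.6275, 0.3072)
  lambda* = (-3.7516)
  f(x*)   = 5.2614

x* = (0.6863, 0.6275, 0.3072), lambda* = (-3.7516)


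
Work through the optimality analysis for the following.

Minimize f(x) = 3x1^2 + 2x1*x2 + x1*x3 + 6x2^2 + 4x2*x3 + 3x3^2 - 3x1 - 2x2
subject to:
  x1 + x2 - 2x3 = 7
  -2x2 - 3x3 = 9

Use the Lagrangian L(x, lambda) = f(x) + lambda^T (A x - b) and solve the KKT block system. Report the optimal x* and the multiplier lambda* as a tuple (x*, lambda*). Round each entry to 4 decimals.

Form the Lagrangian:
  L(x, lambda) = (1/2) x^T Q x + c^T x + lambda^T (A x - b)
Stationarity (grad_x L = 0): Q x + c + A^T lambda = 0.
Primal feasibility: A x = b.

This gives the KKT block system:
  [ Q   A^T ] [ x     ]   [-c ]
  [ A    0  ] [ lambda ] = [ b ]

Solving the linear system:
  x*      = (0.9565, 0.0186, -3.0124)
  lambda* = (0.236, -5.8385)
  f(x*)   = 23.9938

x* = (0.9565, 0.0186, -3.0124), lambda* = (0.236, -5.8385)


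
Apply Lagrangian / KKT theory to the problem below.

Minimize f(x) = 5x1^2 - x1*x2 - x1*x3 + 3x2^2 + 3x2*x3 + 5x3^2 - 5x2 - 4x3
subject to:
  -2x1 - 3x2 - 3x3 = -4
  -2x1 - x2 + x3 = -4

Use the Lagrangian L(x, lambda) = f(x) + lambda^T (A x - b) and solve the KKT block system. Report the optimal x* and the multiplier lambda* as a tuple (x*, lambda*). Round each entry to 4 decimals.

Form the Lagrangian:
  L(x, lambda) = (1/2) x^T Q x + c^T x + lambda^T (A x - b)
Stationarity (grad_x L = 0): Q x + c + A^T lambda = 0.
Primal feasibility: A x = b.

This gives the KKT block system:
  [ Q   A^T ] [ x     ]   [-c ]
  [ A    0  ] [ lambda ] = [ b ]

Solving the linear system:
  x*      = (0.8, 1.6, -0.8)
  lambda* = (-1.1, 4.7)
  f(x*)   = 4.8

x* = (0.8, 1.6, -0.8), lambda* = (-1.1, 4.7)


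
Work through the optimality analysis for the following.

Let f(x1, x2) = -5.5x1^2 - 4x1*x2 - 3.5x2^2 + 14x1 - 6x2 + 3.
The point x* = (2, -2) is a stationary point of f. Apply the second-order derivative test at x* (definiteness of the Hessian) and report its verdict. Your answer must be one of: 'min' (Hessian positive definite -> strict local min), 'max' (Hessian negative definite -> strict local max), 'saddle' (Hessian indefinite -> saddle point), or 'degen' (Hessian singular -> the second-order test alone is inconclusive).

Compute the Hessian H = grad^2 f:
  H = [[-11, -4], [-4, -7]]
Verify stationarity: grad f(x*) = H x* + g = (0, 0).
Eigenvalues of H: -13.4721, -4.5279.
Both eigenvalues < 0, so H is negative definite -> x* is a strict local max.

max


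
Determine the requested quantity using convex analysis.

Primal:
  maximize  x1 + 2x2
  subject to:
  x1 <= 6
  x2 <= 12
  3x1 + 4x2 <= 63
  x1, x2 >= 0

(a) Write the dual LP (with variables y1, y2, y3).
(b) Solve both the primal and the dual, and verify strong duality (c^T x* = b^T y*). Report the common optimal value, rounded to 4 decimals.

The standard primal-dual pair for 'max c^T x s.t. A x <= b, x >= 0' is:
  Dual:  min b^T y  s.t.  A^T y >= c,  y >= 0.

So the dual LP is:
  minimize  6y1 + 12y2 + 63y3
  subject to:
    y1 + 3y3 >= 1
    y2 + 4y3 >= 2
    y1, y2, y3 >= 0

Solving the primal: x* = (5, 12).
  primal value c^T x* = 29.
Solving the dual: y* = (0, 0.6667, 0.3333).
  dual value b^T y* = 29.
Strong duality: c^T x* = b^T y*. Confirmed.

29


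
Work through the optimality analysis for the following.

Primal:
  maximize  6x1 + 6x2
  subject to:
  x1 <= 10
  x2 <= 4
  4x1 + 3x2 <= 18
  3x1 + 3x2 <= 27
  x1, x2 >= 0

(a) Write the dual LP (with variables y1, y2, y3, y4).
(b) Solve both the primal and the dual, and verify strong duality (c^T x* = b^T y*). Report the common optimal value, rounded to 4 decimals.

The standard primal-dual pair for 'max c^T x s.t. A x <= b, x >= 0' is:
  Dual:  min b^T y  s.t.  A^T y >= c,  y >= 0.

So the dual LP is:
  minimize  10y1 + 4y2 + 18y3 + 27y4
  subject to:
    y1 + 4y3 + 3y4 >= 6
    y2 + 3y3 + 3y4 >= 6
    y1, y2, y3, y4 >= 0

Solving the primal: x* = (1.5, 4).
  primal value c^T x* = 33.
Solving the dual: y* = (0, 1.5, 1.5, 0).
  dual value b^T y* = 33.
Strong duality: c^T x* = b^T y*. Confirmed.

33


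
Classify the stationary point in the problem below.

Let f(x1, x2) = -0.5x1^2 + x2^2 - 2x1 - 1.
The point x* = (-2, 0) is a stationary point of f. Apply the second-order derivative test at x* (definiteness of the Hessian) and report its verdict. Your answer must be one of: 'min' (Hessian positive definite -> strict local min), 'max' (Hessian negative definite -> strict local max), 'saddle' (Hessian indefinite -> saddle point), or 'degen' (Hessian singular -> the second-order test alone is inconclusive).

Compute the Hessian H = grad^2 f:
  H = [[-1, 0], [0, 2]]
Verify stationarity: grad f(x*) = H x* + g = (0, 0).
Eigenvalues of H: -1, 2.
Eigenvalues have mixed signs, so H is indefinite -> x* is a saddle point.

saddle


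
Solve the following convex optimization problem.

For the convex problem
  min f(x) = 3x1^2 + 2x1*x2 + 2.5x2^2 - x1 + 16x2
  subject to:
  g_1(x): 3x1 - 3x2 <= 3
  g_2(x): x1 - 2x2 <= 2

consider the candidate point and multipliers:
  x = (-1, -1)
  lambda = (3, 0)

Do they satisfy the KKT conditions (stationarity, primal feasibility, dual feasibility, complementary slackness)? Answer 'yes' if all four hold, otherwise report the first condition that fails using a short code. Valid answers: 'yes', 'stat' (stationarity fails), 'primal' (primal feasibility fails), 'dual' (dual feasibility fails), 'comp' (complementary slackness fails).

Gradient of f: grad f(x) = Q x + c = (-9, 9)
Constraint values g_i(x) = a_i^T x - b_i:
  g_1((-1, -1)) = -3
  g_2((-1, -1)) = -1
Stationarity residual: grad f(x) + sum_i lambda_i a_i = (0, 0)
  -> stationarity OK
Primal feasibility (all g_i <= 0): OK
Dual feasibility (all lambda_i >= 0): OK
Complementary slackness (lambda_i * g_i(x) = 0 for all i): FAILS

Verdict: the first failing condition is complementary_slackness -> comp.

comp


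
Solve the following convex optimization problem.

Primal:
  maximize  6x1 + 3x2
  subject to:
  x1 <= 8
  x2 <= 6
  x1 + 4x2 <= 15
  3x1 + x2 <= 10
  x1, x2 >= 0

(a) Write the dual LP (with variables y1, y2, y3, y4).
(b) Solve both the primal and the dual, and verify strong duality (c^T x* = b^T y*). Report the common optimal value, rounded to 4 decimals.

The standard primal-dual pair for 'max c^T x s.t. A x <= b, x >= 0' is:
  Dual:  min b^T y  s.t.  A^T y >= c,  y >= 0.

So the dual LP is:
  minimize  8y1 + 6y2 + 15y3 + 10y4
  subject to:
    y1 + y3 + 3y4 >= 6
    y2 + 4y3 + y4 >= 3
    y1, y2, y3, y4 >= 0

Solving the primal: x* = (2.2727, 3.1818).
  primal value c^T x* = 23.1818.
Solving the dual: y* = (0, 0, 0.2727, 1.9091).
  dual value b^T y* = 23.1818.
Strong duality: c^T x* = b^T y*. Confirmed.

23.1818


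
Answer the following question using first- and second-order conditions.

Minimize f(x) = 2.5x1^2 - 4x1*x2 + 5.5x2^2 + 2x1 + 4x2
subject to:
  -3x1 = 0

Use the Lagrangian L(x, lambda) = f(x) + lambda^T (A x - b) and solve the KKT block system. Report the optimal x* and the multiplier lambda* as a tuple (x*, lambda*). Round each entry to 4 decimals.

Form the Lagrangian:
  L(x, lambda) = (1/2) x^T Q x + c^T x + lambda^T (A x - b)
Stationarity (grad_x L = 0): Q x + c + A^T lambda = 0.
Primal feasibility: A x = b.

This gives the KKT block system:
  [ Q   A^T ] [ x     ]   [-c ]
  [ A    0  ] [ lambda ] = [ b ]

Solving the linear system:
  x*      = (0, -0.3636)
  lambda* = (1.1515)
  f(x*)   = -0.7273

x* = (0, -0.3636), lambda* = (1.1515)


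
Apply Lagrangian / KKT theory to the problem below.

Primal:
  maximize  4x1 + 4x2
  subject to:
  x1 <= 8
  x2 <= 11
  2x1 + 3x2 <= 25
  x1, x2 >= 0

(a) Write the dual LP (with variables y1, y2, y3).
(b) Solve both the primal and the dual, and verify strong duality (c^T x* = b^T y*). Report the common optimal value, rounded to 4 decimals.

The standard primal-dual pair for 'max c^T x s.t. A x <= b, x >= 0' is:
  Dual:  min b^T y  s.t.  A^T y >= c,  y >= 0.

So the dual LP is:
  minimize  8y1 + 11y2 + 25y3
  subject to:
    y1 + 2y3 >= 4
    y2 + 3y3 >= 4
    y1, y2, y3 >= 0

Solving the primal: x* = (8, 3).
  primal value c^T x* = 44.
Solving the dual: y* = (1.3333, 0, 1.3333).
  dual value b^T y* = 44.
Strong duality: c^T x* = b^T y*. Confirmed.

44


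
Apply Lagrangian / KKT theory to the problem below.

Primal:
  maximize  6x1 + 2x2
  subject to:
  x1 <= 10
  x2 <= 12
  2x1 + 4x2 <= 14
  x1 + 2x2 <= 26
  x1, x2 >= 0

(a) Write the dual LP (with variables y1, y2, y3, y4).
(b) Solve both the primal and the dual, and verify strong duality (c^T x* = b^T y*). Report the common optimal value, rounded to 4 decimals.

The standard primal-dual pair for 'max c^T x s.t. A x <= b, x >= 0' is:
  Dual:  min b^T y  s.t.  A^T y >= c,  y >= 0.

So the dual LP is:
  minimize  10y1 + 12y2 + 14y3 + 26y4
  subject to:
    y1 + 2y3 + y4 >= 6
    y2 + 4y3 + 2y4 >= 2
    y1, y2, y3, y4 >= 0

Solving the primal: x* = (7, 0).
  primal value c^T x* = 42.
Solving the dual: y* = (0, 0, 3, 0).
  dual value b^T y* = 42.
Strong duality: c^T x* = b^T y*. Confirmed.

42


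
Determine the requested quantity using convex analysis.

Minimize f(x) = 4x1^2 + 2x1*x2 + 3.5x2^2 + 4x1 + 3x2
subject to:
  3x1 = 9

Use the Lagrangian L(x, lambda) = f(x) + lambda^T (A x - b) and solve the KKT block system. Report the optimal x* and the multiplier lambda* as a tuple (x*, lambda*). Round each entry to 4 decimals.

Form the Lagrangian:
  L(x, lambda) = (1/2) x^T Q x + c^T x + lambda^T (A x - b)
Stationarity (grad_x L = 0): Q x + c + A^T lambda = 0.
Primal feasibility: A x = b.

This gives the KKT block system:
  [ Q   A^T ] [ x     ]   [-c ]
  [ A    0  ] [ lambda ] = [ b ]

Solving the linear system:
  x*      = (3, -1.2857)
  lambda* = (-8.4762)
  f(x*)   = 42.2143

x* = (3, -1.2857), lambda* = (-8.4762)


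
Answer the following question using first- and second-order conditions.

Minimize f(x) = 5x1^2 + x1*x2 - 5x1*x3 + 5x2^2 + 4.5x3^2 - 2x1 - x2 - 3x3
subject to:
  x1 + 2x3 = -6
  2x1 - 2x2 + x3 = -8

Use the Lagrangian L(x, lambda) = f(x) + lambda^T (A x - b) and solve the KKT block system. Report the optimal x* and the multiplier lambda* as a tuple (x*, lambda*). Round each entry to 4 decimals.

Form the Lagrangian:
  L(x, lambda) = (1/2) x^T Q x + c^T x + lambda^T (A x - b)
Stationarity (grad_x L = 0): Q x + c + A^T lambda = 0.
Primal feasibility: A x = b.

This gives the KKT block system:
  [ Q   A^T ] [ x     ]   [-c ]
  [ A    0  ] [ lambda ] = [ b ]

Solving the linear system:
  x*      = (-1.9897, 1.0077, -2.0051)
  lambda* = (3.7769, 3.5436)
  f(x*)   = 29.9987

x* = (-1.9897, 1.0077, -2.0051), lambda* = (3.7769, 3.5436)


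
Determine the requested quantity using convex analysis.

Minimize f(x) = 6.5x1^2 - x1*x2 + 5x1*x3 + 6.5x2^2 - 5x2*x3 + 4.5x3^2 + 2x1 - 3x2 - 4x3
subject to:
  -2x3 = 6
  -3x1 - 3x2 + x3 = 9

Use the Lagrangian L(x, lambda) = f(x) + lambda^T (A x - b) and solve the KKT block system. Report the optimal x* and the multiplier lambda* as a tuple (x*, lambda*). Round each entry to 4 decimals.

Form the Lagrangian:
  L(x, lambda) = (1/2) x^T Q x + c^T x + lambda^T (A x - b)
Stationarity (grad_x L = 0): Q x + c + A^T lambda = 0.
Primal feasibility: A x = b.

This gives the KKT block system:
  [ Q   A^T ] [ x     ]   [-c ]
  [ A    0  ] [ lambda ] = [ b ]

Solving the linear system:
  x*      = (-1.1071, -2.8929, -3)
  lambda* = (-15.119, -8.1667)
  f(x*)   = 91.3393

x* = (-1.1071, -2.8929, -3), lambda* = (-15.119, -8.1667)


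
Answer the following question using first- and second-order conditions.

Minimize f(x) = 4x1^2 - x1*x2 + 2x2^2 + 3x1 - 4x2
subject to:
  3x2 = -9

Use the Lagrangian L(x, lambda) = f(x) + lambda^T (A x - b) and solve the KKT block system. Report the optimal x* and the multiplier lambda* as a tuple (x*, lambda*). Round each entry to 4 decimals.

Form the Lagrangian:
  L(x, lambda) = (1/2) x^T Q x + c^T x + lambda^T (A x - b)
Stationarity (grad_x L = 0): Q x + c + A^T lambda = 0.
Primal feasibility: A x = b.

This gives the KKT block system:
  [ Q   A^T ] [ x     ]   [-c ]
  [ A    0  ] [ lambda ] = [ b ]

Solving the linear system:
  x*      = (-0.75, -3)
  lambda* = (5.0833)
  f(x*)   = 27.75

x* = (-0.75, -3), lambda* = (5.0833)


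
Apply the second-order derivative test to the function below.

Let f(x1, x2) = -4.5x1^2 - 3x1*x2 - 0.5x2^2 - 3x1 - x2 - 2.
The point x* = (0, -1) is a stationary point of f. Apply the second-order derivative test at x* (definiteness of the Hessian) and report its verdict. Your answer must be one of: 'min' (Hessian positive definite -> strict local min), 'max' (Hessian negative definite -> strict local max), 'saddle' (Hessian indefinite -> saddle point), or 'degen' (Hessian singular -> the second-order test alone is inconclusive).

Compute the Hessian H = grad^2 f:
  H = [[-9, -3], [-3, -1]]
Verify stationarity: grad f(x*) = H x* + g = (0, 0).
Eigenvalues of H: -10, 0.
H has a zero eigenvalue (singular; negative semidefinite but not definite), so H is neither positive definite, negative definite, nor indefinite. The second-order test alone is inconclusive -> degen.
(Indeed, f is constant along the null direction of H through x*, so x* is not a strict local extremum.)

degen


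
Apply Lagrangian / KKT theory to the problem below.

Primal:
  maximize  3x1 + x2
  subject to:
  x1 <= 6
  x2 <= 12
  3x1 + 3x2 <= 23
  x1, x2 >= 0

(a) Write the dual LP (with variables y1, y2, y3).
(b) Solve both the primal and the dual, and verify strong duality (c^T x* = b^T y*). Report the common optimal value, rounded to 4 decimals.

The standard primal-dual pair for 'max c^T x s.t. A x <= b, x >= 0' is:
  Dual:  min b^T y  s.t.  A^T y >= c,  y >= 0.

So the dual LP is:
  minimize  6y1 + 12y2 + 23y3
  subject to:
    y1 + 3y3 >= 3
    y2 + 3y3 >= 1
    y1, y2, y3 >= 0

Solving the primal: x* = (6, 1.6667).
  primal value c^T x* = 19.6667.
Solving the dual: y* = (2, 0, 0.3333).
  dual value b^T y* = 19.6667.
Strong duality: c^T x* = b^T y*. Confirmed.

19.6667


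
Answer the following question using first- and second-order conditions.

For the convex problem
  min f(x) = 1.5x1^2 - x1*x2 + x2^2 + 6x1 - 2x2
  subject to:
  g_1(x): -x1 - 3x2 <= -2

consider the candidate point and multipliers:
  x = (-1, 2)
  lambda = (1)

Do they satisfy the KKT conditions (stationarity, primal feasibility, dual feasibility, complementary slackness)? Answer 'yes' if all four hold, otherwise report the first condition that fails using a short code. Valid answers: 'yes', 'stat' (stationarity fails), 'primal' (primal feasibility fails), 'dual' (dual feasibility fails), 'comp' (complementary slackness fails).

Gradient of f: grad f(x) = Q x + c = (1, 3)
Constraint values g_i(x) = a_i^T x - b_i:
  g_1((-1, 2)) = -3
Stationarity residual: grad f(x) + sum_i lambda_i a_i = (0, 0)
  -> stationarity OK
Primal feasibility (all g_i <= 0): OK
Dual feasibility (all lambda_i >= 0): OK
Complementary slackness (lambda_i * g_i(x) = 0 for all i): FAILS

Verdict: the first failing condition is complementary_slackness -> comp.

comp


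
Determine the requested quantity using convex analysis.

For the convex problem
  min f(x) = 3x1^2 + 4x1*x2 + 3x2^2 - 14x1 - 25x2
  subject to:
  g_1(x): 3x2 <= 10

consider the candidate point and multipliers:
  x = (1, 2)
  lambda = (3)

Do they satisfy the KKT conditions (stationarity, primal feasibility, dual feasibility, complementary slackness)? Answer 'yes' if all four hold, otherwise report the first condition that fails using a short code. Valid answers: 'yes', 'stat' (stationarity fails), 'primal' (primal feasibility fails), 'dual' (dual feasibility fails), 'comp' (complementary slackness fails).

Gradient of f: grad f(x) = Q x + c = (0, -9)
Constraint values g_i(x) = a_i^T x - b_i:
  g_1((1, 2)) = -4
Stationarity residual: grad f(x) + sum_i lambda_i a_i = (0, 0)
  -> stationarity OK
Primal feasibility (all g_i <= 0): OK
Dual feasibility (all lambda_i >= 0): OK
Complementary slackness (lambda_i * g_i(x) = 0 for all i): FAILS

Verdict: the first failing condition is complementary_slackness -> comp.

comp


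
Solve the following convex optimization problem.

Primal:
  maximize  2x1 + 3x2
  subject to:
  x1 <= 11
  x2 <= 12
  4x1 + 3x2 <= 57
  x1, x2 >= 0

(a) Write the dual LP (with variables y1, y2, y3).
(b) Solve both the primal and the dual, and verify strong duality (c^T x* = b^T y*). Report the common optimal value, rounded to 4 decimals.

The standard primal-dual pair for 'max c^T x s.t. A x <= b, x >= 0' is:
  Dual:  min b^T y  s.t.  A^T y >= c,  y >= 0.

So the dual LP is:
  minimize  11y1 + 12y2 + 57y3
  subject to:
    y1 + 4y3 >= 2
    y2 + 3y3 >= 3
    y1, y2, y3 >= 0

Solving the primal: x* = (5.25, 12).
  primal value c^T x* = 46.5.
Solving the dual: y* = (0, 1.5, 0.5).
  dual value b^T y* = 46.5.
Strong duality: c^T x* = b^T y*. Confirmed.

46.5


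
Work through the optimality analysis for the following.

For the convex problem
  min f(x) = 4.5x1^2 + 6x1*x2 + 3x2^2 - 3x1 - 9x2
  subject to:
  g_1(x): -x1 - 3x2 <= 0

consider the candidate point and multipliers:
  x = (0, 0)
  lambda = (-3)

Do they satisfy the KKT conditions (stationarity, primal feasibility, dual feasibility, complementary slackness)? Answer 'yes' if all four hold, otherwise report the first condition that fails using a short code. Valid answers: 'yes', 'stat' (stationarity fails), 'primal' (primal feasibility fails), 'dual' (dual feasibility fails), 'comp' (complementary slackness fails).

Gradient of f: grad f(x) = Q x + c = (-3, -9)
Constraint values g_i(x) = a_i^T x - b_i:
  g_1((0, 0)) = 0
Stationarity residual: grad f(x) + sum_i lambda_i a_i = (0, 0)
  -> stationarity OK
Primal feasibility (all g_i <= 0): OK
Dual feasibility (all lambda_i >= 0): FAILS
Complementary slackness (lambda_i * g_i(x) = 0 for all i): OK

Verdict: the first failing condition is dual_feasibility -> dual.

dual


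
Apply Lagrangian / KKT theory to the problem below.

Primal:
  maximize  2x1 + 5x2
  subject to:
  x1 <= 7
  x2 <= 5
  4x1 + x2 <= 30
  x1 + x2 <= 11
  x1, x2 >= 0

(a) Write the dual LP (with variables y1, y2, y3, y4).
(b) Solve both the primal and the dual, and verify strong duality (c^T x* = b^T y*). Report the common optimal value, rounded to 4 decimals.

The standard primal-dual pair for 'max c^T x s.t. A x <= b, x >= 0' is:
  Dual:  min b^T y  s.t.  A^T y >= c,  y >= 0.

So the dual LP is:
  minimize  7y1 + 5y2 + 30y3 + 11y4
  subject to:
    y1 + 4y3 + y4 >= 2
    y2 + y3 + y4 >= 5
    y1, y2, y3, y4 >= 0

Solving the primal: x* = (6, 5).
  primal value c^T x* = 37.
Solving the dual: y* = (0, 3, 0, 2).
  dual value b^T y* = 37.
Strong duality: c^T x* = b^T y*. Confirmed.

37


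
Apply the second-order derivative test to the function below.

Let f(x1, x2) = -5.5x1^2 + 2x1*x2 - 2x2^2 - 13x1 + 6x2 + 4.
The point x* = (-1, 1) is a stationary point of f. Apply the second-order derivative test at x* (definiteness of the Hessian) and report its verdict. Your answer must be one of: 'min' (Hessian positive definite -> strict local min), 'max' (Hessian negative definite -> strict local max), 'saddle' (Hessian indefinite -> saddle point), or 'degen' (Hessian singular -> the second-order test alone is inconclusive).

Compute the Hessian H = grad^2 f:
  H = [[-11, 2], [2, -4]]
Verify stationarity: grad f(x*) = H x* + g = (0, 0).
Eigenvalues of H: -11.5311, -3.4689.
Both eigenvalues < 0, so H is negative definite -> x* is a strict local max.

max


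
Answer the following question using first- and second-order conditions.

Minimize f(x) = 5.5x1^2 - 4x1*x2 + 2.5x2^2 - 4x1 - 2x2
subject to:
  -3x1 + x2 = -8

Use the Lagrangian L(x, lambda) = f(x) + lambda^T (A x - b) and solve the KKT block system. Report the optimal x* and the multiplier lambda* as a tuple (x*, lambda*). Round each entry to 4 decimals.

Form the Lagrangian:
  L(x, lambda) = (1/2) x^T Q x + c^T x + lambda^T (A x - b)
Stationarity (grad_x L = 0): Q x + c + A^T lambda = 0.
Primal feasibility: A x = b.

This gives the KKT block system:
  [ Q   A^T ] [ x     ]   [-c ]
  [ A    0  ] [ lambda ] = [ b ]

Solving the linear system:
  x*      = (3.0625, 1.1875)
  lambda* = (8.3125)
  f(x*)   = 25.9375

x* = (3.0625, 1.1875), lambda* = (8.3125)


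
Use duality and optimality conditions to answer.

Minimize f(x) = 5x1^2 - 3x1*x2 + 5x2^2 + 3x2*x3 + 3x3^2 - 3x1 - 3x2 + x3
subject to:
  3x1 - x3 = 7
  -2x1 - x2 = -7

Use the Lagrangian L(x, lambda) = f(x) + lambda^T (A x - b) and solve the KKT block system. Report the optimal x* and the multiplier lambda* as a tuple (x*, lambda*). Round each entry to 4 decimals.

Form the Lagrangian:
  L(x, lambda) = (1/2) x^T Q x + c^T x + lambda^T (A x - b)
Stationarity (grad_x L = 0): Q x + c + A^T lambda = 0.
Primal feasibility: A x = b.

This gives the KKT block system:
  [ Q   A^T ] [ x     ]   [-c ]
  [ A    0  ] [ lambda ] = [ b ]

Solving the linear system:
  x*      = (2.2, 2.6, -0.4)
  lambda* = (6.4, 15.2)
  f(x*)   = 23.4

x* = (2.2, 2.6, -0.4), lambda* = (6.4, 15.2)


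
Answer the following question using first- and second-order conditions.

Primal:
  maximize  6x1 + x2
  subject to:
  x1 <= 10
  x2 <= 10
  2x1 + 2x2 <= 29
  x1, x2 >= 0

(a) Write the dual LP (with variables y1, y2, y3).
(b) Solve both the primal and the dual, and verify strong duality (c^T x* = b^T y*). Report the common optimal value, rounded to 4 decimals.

The standard primal-dual pair for 'max c^T x s.t. A x <= b, x >= 0' is:
  Dual:  min b^T y  s.t.  A^T y >= c,  y >= 0.

So the dual LP is:
  minimize  10y1 + 10y2 + 29y3
  subject to:
    y1 + 2y3 >= 6
    y2 + 2y3 >= 1
    y1, y2, y3 >= 0

Solving the primal: x* = (10, 4.5).
  primal value c^T x* = 64.5.
Solving the dual: y* = (5, 0, 0.5).
  dual value b^T y* = 64.5.
Strong duality: c^T x* = b^T y*. Confirmed.

64.5


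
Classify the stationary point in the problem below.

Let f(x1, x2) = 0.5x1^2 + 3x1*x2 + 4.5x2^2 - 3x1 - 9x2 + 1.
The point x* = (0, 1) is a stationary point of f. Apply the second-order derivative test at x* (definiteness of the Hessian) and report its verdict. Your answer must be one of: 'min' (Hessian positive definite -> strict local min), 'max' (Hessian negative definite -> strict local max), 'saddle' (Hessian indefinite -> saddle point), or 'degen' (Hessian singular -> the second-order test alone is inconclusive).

Compute the Hessian H = grad^2 f:
  H = [[1, 3], [3, 9]]
Verify stationarity: grad f(x*) = H x* + g = (0, 0).
Eigenvalues of H: 0, 10.
H has a zero eigenvalue (singular; positive semidefinite but not definite), so H is neither positive definite, negative definite, nor indefinite. The second-order test alone is inconclusive -> degen.
(Indeed, f is constant along the null direction of H through x*, so x* is not a strict local extremum.)

degen


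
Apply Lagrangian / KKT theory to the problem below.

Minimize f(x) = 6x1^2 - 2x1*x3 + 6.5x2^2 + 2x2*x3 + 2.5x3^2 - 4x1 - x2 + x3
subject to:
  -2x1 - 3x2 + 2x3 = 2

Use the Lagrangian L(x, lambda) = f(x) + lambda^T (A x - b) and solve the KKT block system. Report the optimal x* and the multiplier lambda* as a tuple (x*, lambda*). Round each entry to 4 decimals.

Form the Lagrangian:
  L(x, lambda) = (1/2) x^T Q x + c^T x + lambda^T (A x - b)
Stationarity (grad_x L = 0): Q x + c + A^T lambda = 0.
Primal feasibility: A x = b.

This gives the KKT block system:
  [ Q   A^T ] [ x     ]   [-c ]
  [ A    0  ] [ lambda ] = [ b ]

Solving the linear system:
  x*      = (0.1852, -0.3704, 0.6296)
  lambda* = (-1.5185)
  f(x*)   = 1.6481

x* = (0.1852, -0.3704, 0.6296), lambda* = (-1.5185)


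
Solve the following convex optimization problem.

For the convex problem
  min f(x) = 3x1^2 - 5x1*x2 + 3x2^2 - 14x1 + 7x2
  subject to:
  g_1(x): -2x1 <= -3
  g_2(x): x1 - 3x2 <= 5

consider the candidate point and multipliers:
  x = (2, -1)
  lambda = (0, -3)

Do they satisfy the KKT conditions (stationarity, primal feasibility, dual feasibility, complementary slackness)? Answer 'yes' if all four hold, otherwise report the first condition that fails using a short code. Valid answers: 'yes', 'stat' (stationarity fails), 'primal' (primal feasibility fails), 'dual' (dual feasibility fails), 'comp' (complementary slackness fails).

Gradient of f: grad f(x) = Q x + c = (3, -9)
Constraint values g_i(x) = a_i^T x - b_i:
  g_1((2, -1)) = -1
  g_2((2, -1)) = 0
Stationarity residual: grad f(x) + sum_i lambda_i a_i = (0, 0)
  -> stationarity OK
Primal feasibility (all g_i <= 0): OK
Dual feasibility (all lambda_i >= 0): FAILS
Complementary slackness (lambda_i * g_i(x) = 0 for all i): OK

Verdict: the first failing condition is dual_feasibility -> dual.

dual


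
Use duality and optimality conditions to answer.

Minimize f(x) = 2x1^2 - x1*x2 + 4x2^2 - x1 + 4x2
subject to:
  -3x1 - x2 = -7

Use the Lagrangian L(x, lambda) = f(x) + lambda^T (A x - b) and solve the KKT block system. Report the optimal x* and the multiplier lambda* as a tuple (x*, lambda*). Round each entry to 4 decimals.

Form the Lagrangian:
  L(x, lambda) = (1/2) x^T Q x + c^T x + lambda^T (A x - b)
Stationarity (grad_x L = 0): Q x + c + A^T lambda = 0.
Primal feasibility: A x = b.

This gives the KKT block system:
  [ Q   A^T ] [ x     ]   [-c ]
  [ A    0  ] [ lambda ] = [ b ]

Solving the linear system:
  x*      = (2.2927, 0.122)
  lambda* = (2.6829)
  f(x*)   = 8.4878

x* = (2.2927, 0.122), lambda* = (2.6829)


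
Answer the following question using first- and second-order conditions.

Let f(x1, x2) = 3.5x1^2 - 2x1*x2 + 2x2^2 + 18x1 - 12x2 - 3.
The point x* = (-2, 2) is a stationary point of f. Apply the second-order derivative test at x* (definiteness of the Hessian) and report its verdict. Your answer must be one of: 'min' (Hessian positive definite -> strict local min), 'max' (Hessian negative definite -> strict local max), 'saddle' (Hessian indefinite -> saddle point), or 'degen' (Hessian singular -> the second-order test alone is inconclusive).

Compute the Hessian H = grad^2 f:
  H = [[7, -2], [-2, 4]]
Verify stationarity: grad f(x*) = H x* + g = (0, 0).
Eigenvalues of H: 3, 8.
Both eigenvalues > 0, so H is positive definite -> x* is a strict local min.

min


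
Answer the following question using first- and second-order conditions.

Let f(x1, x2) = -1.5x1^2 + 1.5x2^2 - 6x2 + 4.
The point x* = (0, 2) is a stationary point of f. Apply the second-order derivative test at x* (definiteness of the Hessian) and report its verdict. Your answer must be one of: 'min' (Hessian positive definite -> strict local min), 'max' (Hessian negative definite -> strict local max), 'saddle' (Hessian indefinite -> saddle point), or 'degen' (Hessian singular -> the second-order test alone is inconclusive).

Compute the Hessian H = grad^2 f:
  H = [[-3, 0], [0, 3]]
Verify stationarity: grad f(x*) = H x* + g = (0, 0).
Eigenvalues of H: -3, 3.
Eigenvalues have mixed signs, so H is indefinite -> x* is a saddle point.

saddle


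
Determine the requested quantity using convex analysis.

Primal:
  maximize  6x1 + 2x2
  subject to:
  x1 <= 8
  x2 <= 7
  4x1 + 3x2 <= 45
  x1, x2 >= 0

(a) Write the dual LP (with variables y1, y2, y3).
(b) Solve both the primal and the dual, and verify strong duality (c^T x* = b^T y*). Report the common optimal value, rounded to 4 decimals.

The standard primal-dual pair for 'max c^T x s.t. A x <= b, x >= 0' is:
  Dual:  min b^T y  s.t.  A^T y >= c,  y >= 0.

So the dual LP is:
  minimize  8y1 + 7y2 + 45y3
  subject to:
    y1 + 4y3 >= 6
    y2 + 3y3 >= 2
    y1, y2, y3 >= 0

Solving the primal: x* = (8, 4.3333).
  primal value c^T x* = 56.6667.
Solving the dual: y* = (3.3333, 0, 0.6667).
  dual value b^T y* = 56.6667.
Strong duality: c^T x* = b^T y*. Confirmed.

56.6667


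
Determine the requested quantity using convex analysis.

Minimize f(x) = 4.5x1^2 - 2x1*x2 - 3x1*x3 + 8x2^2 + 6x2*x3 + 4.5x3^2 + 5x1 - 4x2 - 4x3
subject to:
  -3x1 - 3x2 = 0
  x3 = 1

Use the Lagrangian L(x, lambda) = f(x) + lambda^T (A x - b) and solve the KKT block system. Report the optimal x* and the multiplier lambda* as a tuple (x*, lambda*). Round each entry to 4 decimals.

Form the Lagrangian:
  L(x, lambda) = (1/2) x^T Q x + c^T x + lambda^T (A x - b)
Stationarity (grad_x L = 0): Q x + c + A^T lambda = 0.
Primal feasibility: A x = b.

This gives the KKT block system:
  [ Q   A^T ] [ x     ]   [-c ]
  [ A    0  ] [ lambda ] = [ b ]

Solving the linear system:
  x*      = (0, 0, 1)
  lambda* = (0.6667, -5)
  f(x*)   = 0.5

x* = (0, 0, 1), lambda* = (0.6667, -5)


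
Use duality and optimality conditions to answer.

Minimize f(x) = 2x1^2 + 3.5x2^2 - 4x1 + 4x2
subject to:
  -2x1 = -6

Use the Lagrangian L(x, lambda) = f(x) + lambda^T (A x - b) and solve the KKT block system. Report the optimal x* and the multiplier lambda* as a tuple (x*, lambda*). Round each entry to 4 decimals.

Form the Lagrangian:
  L(x, lambda) = (1/2) x^T Q x + c^T x + lambda^T (A x - b)
Stationarity (grad_x L = 0): Q x + c + A^T lambda = 0.
Primal feasibility: A x = b.

This gives the KKT block system:
  [ Q   A^T ] [ x     ]   [-c ]
  [ A    0  ] [ lambda ] = [ b ]

Solving the linear system:
  x*      = (3, -0.5714)
  lambda* = (4)
  f(x*)   = 4.8571

x* = (3, -0.5714), lambda* = (4)


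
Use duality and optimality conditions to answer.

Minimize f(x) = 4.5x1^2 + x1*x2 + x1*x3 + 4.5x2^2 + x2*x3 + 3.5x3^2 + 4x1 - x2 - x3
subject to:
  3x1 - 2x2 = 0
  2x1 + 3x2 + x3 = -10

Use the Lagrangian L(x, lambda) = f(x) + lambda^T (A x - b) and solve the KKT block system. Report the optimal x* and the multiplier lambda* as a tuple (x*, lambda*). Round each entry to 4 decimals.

Form the Lagrangian:
  L(x, lambda) = (1/2) x^T Q x + c^T x + lambda^T (A x - b)
Stationarity (grad_x L = 0): Q x + c + A^T lambda = 0.
Primal feasibility: A x = b.

This gives the KKT block system:
  [ Q   A^T ] [ x     ]   [-c ]
  [ A    0  ] [ lambda ] = [ b ]

Solving the linear system:
  x*      = (-1.4856, -2.2284, -0.3435)
  lambda* = (-0.7648, 7.1184)
  f(x*)   = 33.9069

x* = (-1.4856, -2.2284, -0.3435), lambda* = (-0.7648, 7.1184)


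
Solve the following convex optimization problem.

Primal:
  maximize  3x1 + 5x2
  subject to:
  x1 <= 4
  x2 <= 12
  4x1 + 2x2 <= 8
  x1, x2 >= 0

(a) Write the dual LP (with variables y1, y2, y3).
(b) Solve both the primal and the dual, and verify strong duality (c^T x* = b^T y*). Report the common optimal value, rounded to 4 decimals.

The standard primal-dual pair for 'max c^T x s.t. A x <= b, x >= 0' is:
  Dual:  min b^T y  s.t.  A^T y >= c,  y >= 0.

So the dual LP is:
  minimize  4y1 + 12y2 + 8y3
  subject to:
    y1 + 4y3 >= 3
    y2 + 2y3 >= 5
    y1, y2, y3 >= 0

Solving the primal: x* = (0, 4).
  primal value c^T x* = 20.
Solving the dual: y* = (0, 0, 2.5).
  dual value b^T y* = 20.
Strong duality: c^T x* = b^T y*. Confirmed.

20


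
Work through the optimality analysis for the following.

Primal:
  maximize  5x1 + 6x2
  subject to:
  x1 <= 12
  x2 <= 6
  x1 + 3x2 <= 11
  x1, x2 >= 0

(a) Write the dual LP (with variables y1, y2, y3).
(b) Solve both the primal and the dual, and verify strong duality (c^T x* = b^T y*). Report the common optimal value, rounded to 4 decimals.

The standard primal-dual pair for 'max c^T x s.t. A x <= b, x >= 0' is:
  Dual:  min b^T y  s.t.  A^T y >= c,  y >= 0.

So the dual LP is:
  minimize  12y1 + 6y2 + 11y3
  subject to:
    y1 + y3 >= 5
    y2 + 3y3 >= 6
    y1, y2, y3 >= 0

Solving the primal: x* = (11, 0).
  primal value c^T x* = 55.
Solving the dual: y* = (0, 0, 5).
  dual value b^T y* = 55.
Strong duality: c^T x* = b^T y*. Confirmed.

55


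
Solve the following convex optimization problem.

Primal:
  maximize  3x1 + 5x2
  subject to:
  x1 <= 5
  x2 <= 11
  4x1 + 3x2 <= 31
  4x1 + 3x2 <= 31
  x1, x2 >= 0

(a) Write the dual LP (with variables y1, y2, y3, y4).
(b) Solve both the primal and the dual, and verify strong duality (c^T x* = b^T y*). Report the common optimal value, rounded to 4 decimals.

The standard primal-dual pair for 'max c^T x s.t. A x <= b, x >= 0' is:
  Dual:  min b^T y  s.t.  A^T y >= c,  y >= 0.

So the dual LP is:
  minimize  5y1 + 11y2 + 31y3 + 31y4
  subject to:
    y1 + 4y3 + 4y4 >= 3
    y2 + 3y3 + 3y4 >= 5
    y1, y2, y3, y4 >= 0

Solving the primal: x* = (0, 10.3333).
  primal value c^T x* = 51.6667.
Solving the dual: y* = (0, 0, 1.6667, 0).
  dual value b^T y* = 51.6667.
Strong duality: c^T x* = b^T y*. Confirmed.

51.6667
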